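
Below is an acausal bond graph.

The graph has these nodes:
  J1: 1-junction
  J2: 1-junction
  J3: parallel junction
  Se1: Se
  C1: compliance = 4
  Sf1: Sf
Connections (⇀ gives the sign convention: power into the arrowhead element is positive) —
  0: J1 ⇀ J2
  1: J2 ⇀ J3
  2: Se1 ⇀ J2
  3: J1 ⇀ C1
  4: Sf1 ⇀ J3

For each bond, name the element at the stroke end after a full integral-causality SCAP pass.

b2 →J2  (Se1 fixes effort; stroke away)
b4 →Sf1  (Sf1 (Sf) sets flow on bond)
b1 →J3  (only one effort-in slot at J3)
b0 →J2  (J2 flow already set via bond 1)
b3 →J1  (J1: bond 0 brought flow, rest push out)

#0 stroke at J2
#1 stroke at J3
#2 stroke at J2
#3 stroke at J1
#4 stroke at Sf1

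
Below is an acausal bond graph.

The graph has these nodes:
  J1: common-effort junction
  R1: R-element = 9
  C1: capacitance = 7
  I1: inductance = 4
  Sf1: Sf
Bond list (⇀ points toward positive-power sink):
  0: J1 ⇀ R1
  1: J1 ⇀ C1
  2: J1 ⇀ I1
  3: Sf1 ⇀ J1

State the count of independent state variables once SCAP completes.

2  (C1, I1 all integral)

bond 3 |Sf1  (Sf1: flow source, stroke at near end)
bond 1 |J1  (C1 outputs effort q/C1)
bond 0 |R1  (common-e at J1 fixed by 1)
bond 2 |I1  (0-jn J1 has e-setter on 1)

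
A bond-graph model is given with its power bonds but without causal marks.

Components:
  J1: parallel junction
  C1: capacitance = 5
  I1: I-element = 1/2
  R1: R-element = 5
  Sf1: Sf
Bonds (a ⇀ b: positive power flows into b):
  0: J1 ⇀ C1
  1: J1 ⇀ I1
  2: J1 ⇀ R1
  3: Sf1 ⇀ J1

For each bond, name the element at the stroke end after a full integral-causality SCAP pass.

β3 stroke at Sf1  (source Sf1 imposes f)
β0 stroke at J1  (C1 integral (e out))
β1 stroke at I1  (common-e at J1 fixed by 0)
β2 stroke at R1  (0-jn J1 has e-setter on 0)

bond 0 |J1
bond 1 |I1
bond 2 |R1
bond 3 |Sf1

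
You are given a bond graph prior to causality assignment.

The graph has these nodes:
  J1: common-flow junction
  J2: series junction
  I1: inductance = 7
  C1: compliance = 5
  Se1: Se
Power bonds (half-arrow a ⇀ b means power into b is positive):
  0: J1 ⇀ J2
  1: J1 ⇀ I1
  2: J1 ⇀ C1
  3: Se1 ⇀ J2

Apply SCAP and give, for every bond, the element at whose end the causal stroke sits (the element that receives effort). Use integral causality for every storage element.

#0 →J1
#1 →I1
#2 →J1
#3 →J2

β3 stroke at J2  (Se1 (Se) sets effort on bond)
β0 stroke at J1  (J2 needs exactly one f-in)
β1 stroke at I1  (I1: I, integral causality)
β2 stroke at J1  (J1: bond 1 brought flow, rest push out)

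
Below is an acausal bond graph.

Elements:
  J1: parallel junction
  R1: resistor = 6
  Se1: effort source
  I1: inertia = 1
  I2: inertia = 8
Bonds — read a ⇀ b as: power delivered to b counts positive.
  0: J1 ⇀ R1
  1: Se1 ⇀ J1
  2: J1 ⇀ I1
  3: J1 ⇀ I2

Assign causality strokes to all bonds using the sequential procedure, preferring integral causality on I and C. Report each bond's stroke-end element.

#1 →J1  (Se1 fixes effort; stroke away)
#0 →R1  (0-jn J1 has e-setter on 1)
#2 →I1  (0-jn J1 has e-setter on 1)
#3 →I2  (J1: bond 1 brought effort, rest push out)

#0 →R1
#1 →J1
#2 →I1
#3 →I2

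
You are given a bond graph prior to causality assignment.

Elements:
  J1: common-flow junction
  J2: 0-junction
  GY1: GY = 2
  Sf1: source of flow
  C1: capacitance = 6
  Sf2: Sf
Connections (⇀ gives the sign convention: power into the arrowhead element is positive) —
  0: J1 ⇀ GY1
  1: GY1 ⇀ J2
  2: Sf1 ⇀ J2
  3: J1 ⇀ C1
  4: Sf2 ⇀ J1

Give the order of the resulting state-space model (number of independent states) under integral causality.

bond 2 →Sf1  (Sf1: flow source, stroke at near end)
bond 4 →Sf2  (Sf2 fixes flow; stroke at Sf2)
bond 0 →J1  (common-f at J1 fixed by 4)
bond 3 →J1  (common-f at J1 fixed by 4)
bond 1 →J2  (closing 0-jn rule on J2)

1  (C1 all integral)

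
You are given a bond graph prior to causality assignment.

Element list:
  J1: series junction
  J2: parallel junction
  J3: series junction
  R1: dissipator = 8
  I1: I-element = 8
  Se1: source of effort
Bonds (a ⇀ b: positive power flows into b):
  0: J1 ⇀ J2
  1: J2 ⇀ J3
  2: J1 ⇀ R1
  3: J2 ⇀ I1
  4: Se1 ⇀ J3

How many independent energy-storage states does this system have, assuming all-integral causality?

1  (I1 all integral)

b4 |J3  (Se1 fixes effort; stroke away)
b1 |J2  (only one flow-in slot at J3)
b0 |J1  (J2: bond 1 brought effort, rest push out)
b3 |I1  (0-jn J2 has e-setter on 1)
b2 |R1  (closing 1-jn rule on J1)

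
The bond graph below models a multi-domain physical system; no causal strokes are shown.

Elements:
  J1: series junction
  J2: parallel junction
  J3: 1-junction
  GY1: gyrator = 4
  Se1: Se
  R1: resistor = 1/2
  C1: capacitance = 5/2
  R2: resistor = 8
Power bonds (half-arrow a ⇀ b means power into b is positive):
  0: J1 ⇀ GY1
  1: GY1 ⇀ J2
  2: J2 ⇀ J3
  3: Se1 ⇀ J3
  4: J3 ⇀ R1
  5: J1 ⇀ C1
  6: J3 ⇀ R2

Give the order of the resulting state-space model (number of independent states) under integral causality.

β3 →J3  (Se1 (Se) sets effort on bond)
β5 →J1  (prefer integral on C1)
β0 →GY1  (only one flow-in slot at J1)
β1 →GY1  (through GY1, causality inverts; strokes same side of GY1)
β2 →J2  (J2: last free bond brings effort in)
β4 →J3  (1-jn J3 has f-setter on 2)
β6 →J3  (common-f at J3 fixed by 2)

1  (C1 all integral)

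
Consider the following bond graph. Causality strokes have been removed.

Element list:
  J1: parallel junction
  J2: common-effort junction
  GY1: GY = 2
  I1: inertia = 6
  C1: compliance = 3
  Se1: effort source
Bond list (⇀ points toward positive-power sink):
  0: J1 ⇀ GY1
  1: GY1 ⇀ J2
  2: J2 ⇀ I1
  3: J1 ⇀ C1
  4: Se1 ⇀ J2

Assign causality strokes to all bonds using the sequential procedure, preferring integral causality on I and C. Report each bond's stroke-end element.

#0 →GY1
#1 →GY1
#2 →I1
#3 →J1
#4 →J2

β4 stroke→J2  (Se1: effort source, stroke at far end)
β1 stroke→GY1  (J2: bond 4 brought effort, rest push out)
β2 stroke→I1  (J2: bond 4 brought effort, rest push out)
β0 stroke→GY1  (GY1: gyrator matches bond 1)
β3 stroke→J1  (J1 needs exactly one e-in)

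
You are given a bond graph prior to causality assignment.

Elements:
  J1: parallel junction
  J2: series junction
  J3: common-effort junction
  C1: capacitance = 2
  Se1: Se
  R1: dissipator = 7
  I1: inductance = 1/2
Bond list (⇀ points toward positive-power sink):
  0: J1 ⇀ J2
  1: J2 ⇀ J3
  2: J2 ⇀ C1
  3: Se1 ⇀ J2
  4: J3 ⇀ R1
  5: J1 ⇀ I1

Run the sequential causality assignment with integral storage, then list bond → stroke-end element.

b3 →J2  (Se1: effort source, stroke at far end)
b2 →J2  (C1 outputs effort q/C1)
b5 →I1  (prefer integral on I1)
b0 →J1  (J1: last free bond brings effort in)
b1 →J2  (1-jn J2 has f-setter on 0)
b4 →J3  (J3: last free bond brings effort in)

b0 stroke at J1
b1 stroke at J2
b2 stroke at J2
b3 stroke at J2
b4 stroke at J3
b5 stroke at I1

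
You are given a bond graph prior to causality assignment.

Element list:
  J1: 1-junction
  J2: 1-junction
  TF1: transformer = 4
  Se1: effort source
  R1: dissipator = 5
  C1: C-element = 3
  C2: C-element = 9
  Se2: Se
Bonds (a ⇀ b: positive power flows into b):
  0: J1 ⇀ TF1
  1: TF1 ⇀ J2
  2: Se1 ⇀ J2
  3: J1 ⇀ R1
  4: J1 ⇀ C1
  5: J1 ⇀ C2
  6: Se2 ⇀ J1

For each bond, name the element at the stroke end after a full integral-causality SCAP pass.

b2 stroke at J2  (Se1: effort source, stroke at far end)
b6 stroke at J1  (source Se2 imposes e)
b1 stroke at TF1  (closing 1-jn rule on J2)
b0 stroke at J1  (TF1: transformer flips bond 1)
b4 stroke at J1  (prefer integral on C1)
b5 stroke at J1  (C2: C, integral causality)
b3 stroke at R1  (only one flow-in slot at J1)

β0 |J1
β1 |TF1
β2 |J2
β3 |R1
β4 |J1
β5 |J1
β6 |J1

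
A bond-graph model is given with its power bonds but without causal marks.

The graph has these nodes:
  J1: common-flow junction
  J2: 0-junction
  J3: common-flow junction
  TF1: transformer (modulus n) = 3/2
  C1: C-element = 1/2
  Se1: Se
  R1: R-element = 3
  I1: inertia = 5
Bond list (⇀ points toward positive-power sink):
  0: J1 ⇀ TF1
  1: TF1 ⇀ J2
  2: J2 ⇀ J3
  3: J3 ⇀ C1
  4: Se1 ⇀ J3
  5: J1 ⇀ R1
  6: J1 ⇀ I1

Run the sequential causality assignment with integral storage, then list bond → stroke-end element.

bond 0 stroke→J1
bond 1 stroke→TF1
bond 2 stroke→J2
bond 3 stroke→J3
bond 4 stroke→J3
bond 5 stroke→J1
bond 6 stroke→I1

#4 stroke at J3  (Se1 (Se) sets effort on bond)
#3 stroke at J3  (C1: C, integral causality)
#2 stroke at J2  (J3: last free bond brings flow in)
#1 stroke at TF1  (0-jn J2 has e-setter on 2)
#0 stroke at J1  (TF1: transformer flips bond 1)
#6 stroke at I1  (prefer integral on I1)
#5 stroke at J1  (1-jn J1 has f-setter on 6)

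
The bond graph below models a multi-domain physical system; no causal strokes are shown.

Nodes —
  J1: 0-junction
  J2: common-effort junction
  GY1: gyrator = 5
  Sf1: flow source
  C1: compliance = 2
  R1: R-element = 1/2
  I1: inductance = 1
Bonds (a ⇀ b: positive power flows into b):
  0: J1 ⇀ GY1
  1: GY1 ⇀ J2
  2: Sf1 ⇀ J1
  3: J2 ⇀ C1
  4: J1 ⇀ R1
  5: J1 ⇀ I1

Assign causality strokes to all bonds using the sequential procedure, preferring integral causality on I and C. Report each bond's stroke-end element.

bond 0 →GY1
bond 1 →GY1
bond 2 →Sf1
bond 3 →J2
bond 4 →J1
bond 5 →I1

#2 stroke→Sf1  (Sf1 fixes flow; stroke at Sf1)
#3 stroke→J2  (C1 integral (e out))
#1 stroke→GY1  (0-jn J2 has e-setter on 3)
#0 stroke→GY1  (through GY1, causality inverts; strokes same side of GY1)
#5 stroke→I1  (I1: I, integral causality)
#4 stroke→J1  (J1: last free bond brings effort in)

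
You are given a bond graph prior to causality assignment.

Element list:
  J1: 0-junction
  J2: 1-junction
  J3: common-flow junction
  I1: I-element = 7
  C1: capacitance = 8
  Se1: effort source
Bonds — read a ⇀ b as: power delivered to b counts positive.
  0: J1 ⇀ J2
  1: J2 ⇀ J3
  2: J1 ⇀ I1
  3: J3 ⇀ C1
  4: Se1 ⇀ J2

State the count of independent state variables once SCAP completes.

2  (C1, I1 all integral)

β4 →J2  (Se1: effort source, stroke at far end)
β2 →I1  (I1 outputs flow p/I1)
β0 →J1  (only one effort-in slot at J1)
β1 →J2  (1-jn J2 has f-setter on 0)
β3 →J3  (J3 flow already set via bond 1)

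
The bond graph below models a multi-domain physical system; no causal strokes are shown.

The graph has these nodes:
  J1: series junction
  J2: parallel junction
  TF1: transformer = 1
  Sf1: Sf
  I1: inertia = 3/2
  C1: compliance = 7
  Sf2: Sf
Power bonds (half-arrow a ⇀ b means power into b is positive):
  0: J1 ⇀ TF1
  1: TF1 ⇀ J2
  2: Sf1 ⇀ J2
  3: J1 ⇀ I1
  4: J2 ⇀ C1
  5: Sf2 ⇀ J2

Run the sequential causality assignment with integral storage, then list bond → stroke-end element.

#0 stroke→J1
#1 stroke→TF1
#2 stroke→Sf1
#3 stroke→I1
#4 stroke→J2
#5 stroke→Sf2

β2 →Sf1  (Sf1 (Sf) sets flow on bond)
β5 →Sf2  (Sf2: flow source, stroke at near end)
β3 →I1  (I1 outputs flow p/I1)
β0 →J1  (J1 flow already set via bond 3)
β1 →TF1  (TF1: transformer flips bond 0)
β4 →J2  (only one effort-in slot at J2)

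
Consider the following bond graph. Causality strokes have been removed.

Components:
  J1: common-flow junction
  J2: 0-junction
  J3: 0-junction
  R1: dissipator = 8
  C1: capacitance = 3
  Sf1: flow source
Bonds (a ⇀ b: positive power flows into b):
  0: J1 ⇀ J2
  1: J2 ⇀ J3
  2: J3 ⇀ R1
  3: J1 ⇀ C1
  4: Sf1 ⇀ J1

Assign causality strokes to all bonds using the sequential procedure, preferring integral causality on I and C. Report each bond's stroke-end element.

bond 0 →J1
bond 1 →J2
bond 2 →J3
bond 3 →J1
bond 4 →Sf1

bond 4 |Sf1  (Sf1 (Sf) sets flow on bond)
bond 0 |J1  (J1: bond 4 brought flow, rest push out)
bond 3 |J1  (J1 flow already set via bond 4)
bond 1 |J2  (J2: last free bond brings effort in)
bond 2 |J3  (J3: last free bond brings effort in)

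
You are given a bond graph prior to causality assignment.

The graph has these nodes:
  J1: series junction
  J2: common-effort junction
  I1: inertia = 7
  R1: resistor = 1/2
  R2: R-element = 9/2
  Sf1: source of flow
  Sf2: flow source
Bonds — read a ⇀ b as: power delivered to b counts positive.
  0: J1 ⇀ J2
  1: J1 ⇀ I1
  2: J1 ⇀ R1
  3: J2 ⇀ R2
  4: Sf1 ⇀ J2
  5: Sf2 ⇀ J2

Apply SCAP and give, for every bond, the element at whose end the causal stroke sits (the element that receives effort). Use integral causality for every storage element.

b0 |J1
b1 |I1
b2 |J1
b3 |J2
b4 |Sf1
b5 |Sf2

#4 stroke→Sf1  (Sf1: flow source, stroke at near end)
#5 stroke→Sf2  (Sf2: flow source, stroke at near end)
#1 stroke→I1  (prefer integral on I1)
#0 stroke→J1  (J1 flow already set via bond 1)
#2 stroke→J1  (J1 flow already set via bond 1)
#3 stroke→J2  (J2: last free bond brings effort in)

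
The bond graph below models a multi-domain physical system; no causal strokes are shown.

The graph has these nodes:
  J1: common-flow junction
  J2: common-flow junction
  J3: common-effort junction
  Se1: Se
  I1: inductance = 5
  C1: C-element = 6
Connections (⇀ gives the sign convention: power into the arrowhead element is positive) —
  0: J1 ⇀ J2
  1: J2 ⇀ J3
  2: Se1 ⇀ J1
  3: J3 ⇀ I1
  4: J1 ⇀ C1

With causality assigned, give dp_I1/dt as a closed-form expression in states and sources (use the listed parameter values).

b2 stroke→J1  (Se1: effort source, stroke at far end)
b3 stroke→I1  (I1 integral (f out))
b1 stroke→J3  (only one effort-in slot at J3)
b0 stroke→J2  (J2: bond 1 brought flow, rest push out)
b4 stroke→J1  (common-f at J1 fixed by 0)

dp_I1/dt = E_Se1 - q_C1/6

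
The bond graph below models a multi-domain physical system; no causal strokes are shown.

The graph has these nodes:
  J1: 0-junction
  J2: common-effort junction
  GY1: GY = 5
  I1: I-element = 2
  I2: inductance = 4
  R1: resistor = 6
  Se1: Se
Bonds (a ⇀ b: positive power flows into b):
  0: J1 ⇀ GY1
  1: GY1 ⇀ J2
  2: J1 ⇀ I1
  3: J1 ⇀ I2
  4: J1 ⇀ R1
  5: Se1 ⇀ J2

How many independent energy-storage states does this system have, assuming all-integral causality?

2  (I1, I2 all integral)

b5 stroke at J2  (source Se1 imposes e)
b1 stroke at GY1  (J2 effort already set via bond 5)
b0 stroke at GY1  (GY1: gyrator matches bond 1)
b2 stroke at I1  (I1 outputs flow p/I1)
b3 stroke at I2  (I2 integral (f out))
b4 stroke at J1  (J1 needs exactly one e-in)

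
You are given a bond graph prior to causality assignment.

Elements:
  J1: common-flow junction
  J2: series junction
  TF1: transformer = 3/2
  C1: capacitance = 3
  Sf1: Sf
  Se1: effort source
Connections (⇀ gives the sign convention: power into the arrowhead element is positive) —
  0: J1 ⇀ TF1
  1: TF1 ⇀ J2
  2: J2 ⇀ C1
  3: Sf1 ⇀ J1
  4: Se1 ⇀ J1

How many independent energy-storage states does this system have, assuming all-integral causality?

#3 |Sf1  (source Sf1 imposes f)
#4 |J1  (Se1 (Se) sets effort on bond)
#0 |J1  (J1: bond 3 brought flow, rest push out)
#1 |TF1  (TF TF1: opposite of bond 0)
#2 |J2  (J2: bond 1 brought flow, rest push out)

1  (C1 all integral)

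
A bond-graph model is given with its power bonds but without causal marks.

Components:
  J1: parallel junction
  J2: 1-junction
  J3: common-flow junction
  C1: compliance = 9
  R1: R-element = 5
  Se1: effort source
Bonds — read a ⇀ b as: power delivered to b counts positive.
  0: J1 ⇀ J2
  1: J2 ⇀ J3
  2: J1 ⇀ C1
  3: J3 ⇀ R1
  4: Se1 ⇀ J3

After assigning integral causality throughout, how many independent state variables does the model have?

#4 →J3  (Se1 (Se) sets effort on bond)
#2 →J1  (C1: C, integral causality)
#0 →J2  (0-jn J1 has e-setter on 2)
#1 →J3  (closing 1-jn rule on J2)
#3 →R1  (J3: last free bond brings flow in)

1  (C1 all integral)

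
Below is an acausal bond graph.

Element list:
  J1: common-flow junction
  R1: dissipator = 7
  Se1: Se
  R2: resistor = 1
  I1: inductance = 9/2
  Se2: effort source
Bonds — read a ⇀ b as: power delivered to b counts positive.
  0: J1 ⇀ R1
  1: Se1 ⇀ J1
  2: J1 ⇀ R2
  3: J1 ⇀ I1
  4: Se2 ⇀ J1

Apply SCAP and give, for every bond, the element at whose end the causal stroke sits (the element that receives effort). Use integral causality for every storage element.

β0 |J1
β1 |J1
β2 |J1
β3 |I1
β4 |J1

bond 1 |J1  (Se1 (Se) sets effort on bond)
bond 4 |J1  (Se2: effort source, stroke at far end)
bond 3 |I1  (I1 outputs flow p/I1)
bond 0 |J1  (J1 flow already set via bond 3)
bond 2 |J1  (J1 flow already set via bond 3)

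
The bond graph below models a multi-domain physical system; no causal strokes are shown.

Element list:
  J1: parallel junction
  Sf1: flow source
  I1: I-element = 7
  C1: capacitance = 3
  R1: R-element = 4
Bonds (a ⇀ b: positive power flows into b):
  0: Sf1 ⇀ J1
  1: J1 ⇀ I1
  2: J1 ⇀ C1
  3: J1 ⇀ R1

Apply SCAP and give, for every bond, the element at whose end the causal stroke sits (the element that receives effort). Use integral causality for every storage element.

β0 stroke→Sf1
β1 stroke→I1
β2 stroke→J1
β3 stroke→R1

#0 →Sf1  (Sf1: flow source, stroke at near end)
#1 →I1  (prefer integral on I1)
#2 →J1  (C1 outputs effort q/C1)
#3 →R1  (common-e at J1 fixed by 2)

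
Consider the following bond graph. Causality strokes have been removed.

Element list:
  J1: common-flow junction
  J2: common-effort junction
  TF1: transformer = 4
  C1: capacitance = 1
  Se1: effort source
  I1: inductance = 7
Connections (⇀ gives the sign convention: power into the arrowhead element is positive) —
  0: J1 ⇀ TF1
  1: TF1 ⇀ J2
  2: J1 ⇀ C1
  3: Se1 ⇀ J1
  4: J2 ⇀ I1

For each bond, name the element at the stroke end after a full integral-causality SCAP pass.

bond 0 |TF1
bond 1 |J2
bond 2 |J1
bond 3 |J1
bond 4 |I1

b3 →J1  (source Se1 imposes e)
b2 →J1  (prefer integral on C1)
b0 →TF1  (closing 1-jn rule on J1)
b1 →J2  (TF TF1: opposite of bond 0)
b4 →I1  (J2: bond 1 brought effort, rest push out)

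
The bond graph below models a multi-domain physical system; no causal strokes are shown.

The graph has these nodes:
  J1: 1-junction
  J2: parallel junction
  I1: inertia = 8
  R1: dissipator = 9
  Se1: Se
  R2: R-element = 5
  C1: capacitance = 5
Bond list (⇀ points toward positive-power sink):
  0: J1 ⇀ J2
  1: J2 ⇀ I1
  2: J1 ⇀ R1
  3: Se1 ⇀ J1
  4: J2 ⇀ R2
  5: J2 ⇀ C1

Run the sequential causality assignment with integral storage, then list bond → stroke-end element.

β0 stroke→J1
β1 stroke→I1
β2 stroke→R1
β3 stroke→J1
β4 stroke→R2
β5 stroke→J2

β3 stroke→J1  (Se1 (Se) sets effort on bond)
β1 stroke→I1  (I1 outputs flow p/I1)
β5 stroke→J2  (C1: C, integral causality)
β0 stroke→J1  (0-jn J2 has e-setter on 5)
β4 stroke→R2  (0-jn J2 has e-setter on 5)
β2 stroke→R1  (only one flow-in slot at J1)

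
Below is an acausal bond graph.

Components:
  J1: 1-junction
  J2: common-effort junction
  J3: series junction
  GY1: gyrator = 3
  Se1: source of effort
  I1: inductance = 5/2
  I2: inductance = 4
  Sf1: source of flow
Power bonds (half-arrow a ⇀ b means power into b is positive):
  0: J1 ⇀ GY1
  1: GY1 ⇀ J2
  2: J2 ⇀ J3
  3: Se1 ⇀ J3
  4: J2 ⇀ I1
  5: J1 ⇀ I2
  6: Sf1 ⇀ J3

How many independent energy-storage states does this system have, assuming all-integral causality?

β3 →J3  (Se1 fixes effort; stroke away)
β6 →Sf1  (Sf1 (Sf) sets flow on bond)
β2 →J3  (1-jn J3 has f-setter on 6)
β4 →I1  (I1 integral (f out))
β1 →J2  (J2: last free bond brings effort in)
β0 →J1  (through GY1, causality inverts; strokes same side of GY1)
β5 →I2  (J1: last free bond brings flow in)

2  (I1, I2 all integral)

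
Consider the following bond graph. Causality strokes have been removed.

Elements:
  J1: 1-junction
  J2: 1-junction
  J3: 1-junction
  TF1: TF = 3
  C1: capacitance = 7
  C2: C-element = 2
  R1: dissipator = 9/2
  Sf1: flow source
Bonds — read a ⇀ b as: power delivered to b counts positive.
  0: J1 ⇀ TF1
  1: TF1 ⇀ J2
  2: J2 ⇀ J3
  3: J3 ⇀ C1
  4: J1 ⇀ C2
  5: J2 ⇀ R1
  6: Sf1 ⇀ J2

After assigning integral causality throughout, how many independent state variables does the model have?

2  (C1, C2 all integral)

β6 stroke→Sf1  (source Sf1 imposes f)
β1 stroke→J2  (J2 flow already set via bond 6)
β2 stroke→J2  (1-jn J2 has f-setter on 6)
β5 stroke→J2  (1-jn J2 has f-setter on 6)
β3 stroke→J3  (common-f at J3 fixed by 2)
β0 stroke→TF1  (TF1 one-in-one-out from 1)
β4 stroke→J1  (J1 flow already set via bond 0)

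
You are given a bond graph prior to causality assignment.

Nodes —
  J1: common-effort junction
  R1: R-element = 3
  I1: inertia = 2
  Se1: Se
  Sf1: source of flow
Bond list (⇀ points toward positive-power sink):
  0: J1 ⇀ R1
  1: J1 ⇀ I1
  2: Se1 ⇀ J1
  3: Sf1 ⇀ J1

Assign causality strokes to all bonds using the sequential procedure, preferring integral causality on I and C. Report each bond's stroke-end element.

#0 →R1
#1 →I1
#2 →J1
#3 →Sf1

β2 stroke at J1  (Se1: effort source, stroke at far end)
β3 stroke at Sf1  (Sf1 fixes flow; stroke at Sf1)
β0 stroke at R1  (J1: bond 2 brought effort, rest push out)
β1 stroke at I1  (0-jn J1 has e-setter on 2)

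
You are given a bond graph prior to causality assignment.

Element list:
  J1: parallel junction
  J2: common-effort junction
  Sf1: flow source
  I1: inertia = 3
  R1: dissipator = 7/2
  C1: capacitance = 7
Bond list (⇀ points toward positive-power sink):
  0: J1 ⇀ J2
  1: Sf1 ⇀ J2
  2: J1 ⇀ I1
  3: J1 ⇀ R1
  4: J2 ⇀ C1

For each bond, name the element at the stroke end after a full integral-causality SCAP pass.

bond 1 |Sf1  (Sf1 (Sf) sets flow on bond)
bond 2 |I1  (I1 integral (f out))
bond 4 |J2  (C1: C, integral causality)
bond 0 |J1  (0-jn J2 has e-setter on 4)
bond 3 |R1  (J1: bond 0 brought effort, rest push out)

bond 0 stroke at J1
bond 1 stroke at Sf1
bond 2 stroke at I1
bond 3 stroke at R1
bond 4 stroke at J2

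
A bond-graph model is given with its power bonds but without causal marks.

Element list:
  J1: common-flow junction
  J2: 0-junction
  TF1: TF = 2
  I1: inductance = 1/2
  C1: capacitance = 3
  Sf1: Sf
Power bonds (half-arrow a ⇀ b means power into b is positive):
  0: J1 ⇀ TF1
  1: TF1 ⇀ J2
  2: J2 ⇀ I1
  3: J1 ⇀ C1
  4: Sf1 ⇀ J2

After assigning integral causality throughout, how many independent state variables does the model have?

2  (C1, I1 all integral)

#4 stroke at Sf1  (source Sf1 imposes f)
#2 stroke at I1  (I1 outputs flow p/I1)
#1 stroke at J2  (only one effort-in slot at J2)
#0 stroke at TF1  (through TF1, causality passes straight; one stroke at TF1)
#3 stroke at J1  (1-jn J1 has f-setter on 0)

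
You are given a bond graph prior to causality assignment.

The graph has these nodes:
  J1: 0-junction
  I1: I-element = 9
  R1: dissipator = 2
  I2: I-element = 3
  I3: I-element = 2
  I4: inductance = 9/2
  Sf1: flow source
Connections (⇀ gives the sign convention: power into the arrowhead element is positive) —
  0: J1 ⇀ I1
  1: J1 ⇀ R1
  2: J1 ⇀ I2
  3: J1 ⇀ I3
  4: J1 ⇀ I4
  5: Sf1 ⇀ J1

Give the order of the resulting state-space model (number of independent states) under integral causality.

b5 stroke→Sf1  (source Sf1 imposes f)
b0 stroke→I1  (I1 outputs flow p/I1)
b2 stroke→I2  (prefer integral on I2)
b3 stroke→I3  (I3: I, integral causality)
b4 stroke→I4  (I4: I, integral causality)
b1 stroke→J1  (J1 needs exactly one e-in)

4  (I1, I2, I3, I4 all integral)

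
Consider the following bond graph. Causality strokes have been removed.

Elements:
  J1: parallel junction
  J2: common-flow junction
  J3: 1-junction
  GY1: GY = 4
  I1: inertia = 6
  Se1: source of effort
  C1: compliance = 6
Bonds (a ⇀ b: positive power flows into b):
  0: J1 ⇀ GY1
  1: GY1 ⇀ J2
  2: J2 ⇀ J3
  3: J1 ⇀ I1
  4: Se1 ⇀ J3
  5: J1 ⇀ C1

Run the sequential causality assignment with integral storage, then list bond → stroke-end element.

b4 →J3  (source Se1 imposes e)
b2 →J2  (J3: last free bond brings flow in)
b1 →GY1  (only one flow-in slot at J2)
b0 →GY1  (GY1: gyrator matches bond 1)
b3 →I1  (I1: I, integral causality)
b5 →J1  (J1 needs exactly one e-in)

β0 |GY1
β1 |GY1
β2 |J2
β3 |I1
β4 |J3
β5 |J1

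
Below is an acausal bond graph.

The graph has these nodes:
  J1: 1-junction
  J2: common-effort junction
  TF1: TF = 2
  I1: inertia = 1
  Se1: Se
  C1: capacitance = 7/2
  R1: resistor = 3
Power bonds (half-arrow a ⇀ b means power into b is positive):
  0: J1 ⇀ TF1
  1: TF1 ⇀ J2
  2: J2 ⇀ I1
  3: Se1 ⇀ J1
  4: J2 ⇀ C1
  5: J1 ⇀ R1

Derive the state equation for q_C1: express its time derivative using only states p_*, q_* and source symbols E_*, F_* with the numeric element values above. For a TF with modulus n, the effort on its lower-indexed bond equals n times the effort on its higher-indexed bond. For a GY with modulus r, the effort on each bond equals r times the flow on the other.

dq_C1/dt = 2*E_Se1/3 - p_I1 - 8*q_C1/21

#3 stroke at J1  (Se1: effort source, stroke at far end)
#2 stroke at I1  (I1 outputs flow p/I1)
#4 stroke at J2  (C1: C, integral causality)
#1 stroke at TF1  (J2: bond 4 brought effort, rest push out)
#0 stroke at J1  (through TF1, causality passes straight; one stroke at TF1)
#5 stroke at R1  (closing 1-jn rule on J1)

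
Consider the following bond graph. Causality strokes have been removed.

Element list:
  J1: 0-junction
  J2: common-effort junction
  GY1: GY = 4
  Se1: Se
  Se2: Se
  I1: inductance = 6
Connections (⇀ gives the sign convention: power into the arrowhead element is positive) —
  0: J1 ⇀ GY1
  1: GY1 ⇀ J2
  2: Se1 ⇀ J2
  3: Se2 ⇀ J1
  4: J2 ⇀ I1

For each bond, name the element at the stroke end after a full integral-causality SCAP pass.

b0 →GY1
b1 →GY1
b2 →J2
b3 →J1
b4 →I1

b2 →J2  (Se1 (Se) sets effort on bond)
b3 →J1  (source Se2 imposes e)
b0 →GY1  (J1: bond 3 brought effort, rest push out)
b1 →GY1  (J2: bond 2 brought effort, rest push out)
b4 →I1  (J2: bond 2 brought effort, rest push out)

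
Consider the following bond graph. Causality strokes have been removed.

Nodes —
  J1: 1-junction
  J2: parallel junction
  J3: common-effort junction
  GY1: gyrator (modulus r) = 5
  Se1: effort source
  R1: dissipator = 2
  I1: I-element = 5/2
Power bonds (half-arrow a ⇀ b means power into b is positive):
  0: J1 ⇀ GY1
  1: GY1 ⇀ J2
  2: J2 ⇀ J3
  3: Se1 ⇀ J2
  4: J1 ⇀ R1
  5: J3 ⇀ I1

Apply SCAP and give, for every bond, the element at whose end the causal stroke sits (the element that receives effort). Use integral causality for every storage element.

β0 →GY1
β1 →GY1
β2 →J3
β3 →J2
β4 →J1
β5 →I1

bond 3 |J2  (Se1 (Se) sets effort on bond)
bond 1 |GY1  (0-jn J2 has e-setter on 3)
bond 2 |J3  (J2: bond 3 brought effort, rest push out)
bond 5 |I1  (J3: bond 2 brought effort, rest push out)
bond 0 |GY1  (through GY1, causality inverts; strokes same side of GY1)
bond 4 |J1  (1-jn J1 has f-setter on 0)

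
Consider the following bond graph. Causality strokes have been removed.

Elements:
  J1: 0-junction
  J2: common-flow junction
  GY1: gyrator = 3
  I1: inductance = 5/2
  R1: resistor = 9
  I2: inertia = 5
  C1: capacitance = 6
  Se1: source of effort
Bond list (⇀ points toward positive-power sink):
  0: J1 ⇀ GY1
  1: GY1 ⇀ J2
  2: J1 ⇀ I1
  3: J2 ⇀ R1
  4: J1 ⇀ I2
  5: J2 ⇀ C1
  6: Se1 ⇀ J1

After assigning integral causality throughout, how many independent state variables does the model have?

#6 stroke→J1  (Se1 fixes effort; stroke away)
#0 stroke→GY1  (common-e at J1 fixed by 6)
#2 stroke→I1  (J1: bond 6 brought effort, rest push out)
#4 stroke→I2  (common-e at J1 fixed by 6)
#1 stroke→GY1  (GY GY1: same side as bond 0)
#3 stroke→J2  (J2 flow already set via bond 1)
#5 stroke→J2  (J2: bond 1 brought flow, rest push out)

3  (C1, I1, I2 all integral)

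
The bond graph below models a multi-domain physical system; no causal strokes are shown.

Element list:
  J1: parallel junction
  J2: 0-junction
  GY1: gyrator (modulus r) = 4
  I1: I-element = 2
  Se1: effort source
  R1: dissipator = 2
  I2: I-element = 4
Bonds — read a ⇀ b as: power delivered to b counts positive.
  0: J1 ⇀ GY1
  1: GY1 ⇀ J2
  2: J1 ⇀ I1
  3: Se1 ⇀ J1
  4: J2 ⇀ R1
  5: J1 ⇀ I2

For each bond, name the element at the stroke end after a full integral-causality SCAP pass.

b3 →J1  (Se1: effort source, stroke at far end)
b0 →GY1  (common-e at J1 fixed by 3)
b2 →I1  (common-e at J1 fixed by 3)
b5 →I2  (J1: bond 3 brought effort, rest push out)
b1 →GY1  (GY1: gyrator matches bond 0)
b4 →J2  (J2 needs exactly one e-in)

bond 0 |GY1
bond 1 |GY1
bond 2 |I1
bond 3 |J1
bond 4 |J2
bond 5 |I2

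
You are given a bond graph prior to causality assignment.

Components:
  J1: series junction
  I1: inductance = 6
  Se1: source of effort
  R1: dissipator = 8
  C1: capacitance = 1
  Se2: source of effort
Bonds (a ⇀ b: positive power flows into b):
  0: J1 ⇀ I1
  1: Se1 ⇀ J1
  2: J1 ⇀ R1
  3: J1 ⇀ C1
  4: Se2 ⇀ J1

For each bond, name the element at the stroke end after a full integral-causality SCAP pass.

β1 stroke at J1  (Se1 (Se) sets effort on bond)
β4 stroke at J1  (Se2 fixes effort; stroke away)
β0 stroke at I1  (I1: I, integral causality)
β2 stroke at J1  (J1: bond 0 brought flow, rest push out)
β3 stroke at J1  (J1 flow already set via bond 0)

β0 →I1
β1 →J1
β2 →J1
β3 →J1
β4 →J1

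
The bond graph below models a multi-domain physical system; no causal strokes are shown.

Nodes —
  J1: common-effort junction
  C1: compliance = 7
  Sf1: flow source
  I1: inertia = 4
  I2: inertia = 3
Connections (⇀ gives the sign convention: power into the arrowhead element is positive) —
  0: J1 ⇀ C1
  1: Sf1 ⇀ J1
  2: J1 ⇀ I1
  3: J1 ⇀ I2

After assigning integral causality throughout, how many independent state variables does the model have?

3  (C1, I1, I2 all integral)

bond 1 |Sf1  (source Sf1 imposes f)
bond 0 |J1  (prefer integral on C1)
bond 2 |I1  (common-e at J1 fixed by 0)
bond 3 |I2  (0-jn J1 has e-setter on 0)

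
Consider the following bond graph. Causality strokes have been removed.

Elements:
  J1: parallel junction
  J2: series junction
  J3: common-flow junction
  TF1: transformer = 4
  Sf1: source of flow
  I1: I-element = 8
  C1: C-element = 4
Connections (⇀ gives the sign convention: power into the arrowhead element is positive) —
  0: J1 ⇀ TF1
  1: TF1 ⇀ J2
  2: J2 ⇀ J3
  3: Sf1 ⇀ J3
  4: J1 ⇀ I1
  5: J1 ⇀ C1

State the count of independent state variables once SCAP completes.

2  (C1, I1 all integral)

#3 |Sf1  (Sf1: flow source, stroke at near end)
#2 |J3  (J3 flow already set via bond 3)
#1 |J2  (J2 flow already set via bond 2)
#0 |TF1  (TF TF1: opposite of bond 1)
#4 |I1  (prefer integral on I1)
#5 |J1  (closing 0-jn rule on J1)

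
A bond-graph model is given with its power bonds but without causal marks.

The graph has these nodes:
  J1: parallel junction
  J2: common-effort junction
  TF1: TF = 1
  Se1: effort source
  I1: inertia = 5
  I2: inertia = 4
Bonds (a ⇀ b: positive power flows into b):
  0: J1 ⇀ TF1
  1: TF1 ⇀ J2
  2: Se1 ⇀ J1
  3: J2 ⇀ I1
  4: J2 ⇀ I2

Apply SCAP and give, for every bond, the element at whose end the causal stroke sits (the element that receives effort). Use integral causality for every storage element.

#0 →TF1
#1 →J2
#2 →J1
#3 →I1
#4 →I2

b2 stroke at J1  (Se1 fixes effort; stroke away)
b0 stroke at TF1  (0-jn J1 has e-setter on 2)
b1 stroke at J2  (TF1: transformer flips bond 0)
b3 stroke at I1  (common-e at J2 fixed by 1)
b4 stroke at I2  (J2 effort already set via bond 1)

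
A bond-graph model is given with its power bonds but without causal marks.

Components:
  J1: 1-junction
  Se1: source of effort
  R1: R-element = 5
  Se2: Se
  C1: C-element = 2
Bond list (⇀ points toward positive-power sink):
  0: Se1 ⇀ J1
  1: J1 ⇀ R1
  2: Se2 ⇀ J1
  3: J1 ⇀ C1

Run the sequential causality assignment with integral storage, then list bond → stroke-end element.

#0 →J1  (Se1: effort source, stroke at far end)
#2 →J1  (Se2 fixes effort; stroke away)
#3 →J1  (C1 integral (e out))
#1 →R1  (closing 1-jn rule on J1)

b0 stroke→J1
b1 stroke→R1
b2 stroke→J1
b3 stroke→J1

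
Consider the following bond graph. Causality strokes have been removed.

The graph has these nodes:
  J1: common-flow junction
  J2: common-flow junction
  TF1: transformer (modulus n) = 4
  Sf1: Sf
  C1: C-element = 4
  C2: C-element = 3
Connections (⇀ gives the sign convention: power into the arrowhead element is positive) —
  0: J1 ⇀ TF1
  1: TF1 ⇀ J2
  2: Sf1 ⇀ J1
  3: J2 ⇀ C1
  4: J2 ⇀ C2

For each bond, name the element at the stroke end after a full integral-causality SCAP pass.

b0 →J1
b1 →TF1
b2 →Sf1
b3 →J2
b4 →J2

b2 stroke at Sf1  (Sf1 fixes flow; stroke at Sf1)
b0 stroke at J1  (1-jn J1 has f-setter on 2)
b1 stroke at TF1  (TF1 one-in-one-out from 0)
b3 stroke at J2  (J2: bond 1 brought flow, rest push out)
b4 stroke at J2  (common-f at J2 fixed by 1)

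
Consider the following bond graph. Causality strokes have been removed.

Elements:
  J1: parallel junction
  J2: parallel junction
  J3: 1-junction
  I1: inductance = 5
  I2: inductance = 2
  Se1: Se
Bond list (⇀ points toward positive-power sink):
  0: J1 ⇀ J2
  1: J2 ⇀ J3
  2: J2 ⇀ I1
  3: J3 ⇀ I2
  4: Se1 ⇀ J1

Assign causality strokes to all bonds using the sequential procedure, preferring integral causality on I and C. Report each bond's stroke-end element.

#0 stroke at J2
#1 stroke at J3
#2 stroke at I1
#3 stroke at I2
#4 stroke at J1

β4 stroke at J1  (source Se1 imposes e)
β0 stroke at J2  (J1: bond 4 brought effort, rest push out)
β1 stroke at J3  (0-jn J2 has e-setter on 0)
β2 stroke at I1  (0-jn J2 has e-setter on 0)
β3 stroke at I2  (only one flow-in slot at J3)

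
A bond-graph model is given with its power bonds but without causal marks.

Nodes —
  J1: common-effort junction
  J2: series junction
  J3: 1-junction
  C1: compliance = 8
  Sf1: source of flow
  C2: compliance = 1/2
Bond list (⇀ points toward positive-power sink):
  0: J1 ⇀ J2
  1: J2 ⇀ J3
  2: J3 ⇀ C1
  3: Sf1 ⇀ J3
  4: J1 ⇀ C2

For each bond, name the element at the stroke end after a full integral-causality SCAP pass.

#0 →J2
#1 →J3
#2 →J3
#3 →Sf1
#4 →J1

#3 |Sf1  (source Sf1 imposes f)
#1 |J3  (common-f at J3 fixed by 3)
#2 |J3  (common-f at J3 fixed by 3)
#0 |J2  (1-jn J2 has f-setter on 1)
#4 |J1  (only one effort-in slot at J1)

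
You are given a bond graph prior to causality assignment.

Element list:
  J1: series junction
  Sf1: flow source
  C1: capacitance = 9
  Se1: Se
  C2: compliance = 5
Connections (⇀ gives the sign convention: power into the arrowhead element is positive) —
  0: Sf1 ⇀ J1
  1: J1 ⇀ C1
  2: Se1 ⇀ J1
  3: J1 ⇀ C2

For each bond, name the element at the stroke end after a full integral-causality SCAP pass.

β0 →Sf1
β1 →J1
β2 →J1
β3 →J1

#0 stroke→Sf1  (Sf1: flow source, stroke at near end)
#2 stroke→J1  (Se1: effort source, stroke at far end)
#1 stroke→J1  (J1 flow already set via bond 0)
#3 stroke→J1  (common-f at J1 fixed by 0)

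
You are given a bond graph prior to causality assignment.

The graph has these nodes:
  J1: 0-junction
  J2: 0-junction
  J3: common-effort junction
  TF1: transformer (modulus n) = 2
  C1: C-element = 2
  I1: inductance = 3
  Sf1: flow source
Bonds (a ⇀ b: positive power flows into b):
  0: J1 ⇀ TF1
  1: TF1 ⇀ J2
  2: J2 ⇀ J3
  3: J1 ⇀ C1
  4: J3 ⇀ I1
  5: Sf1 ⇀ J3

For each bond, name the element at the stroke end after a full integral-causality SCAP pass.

#0 →TF1
#1 →J2
#2 →J3
#3 →J1
#4 →I1
#5 →Sf1

bond 5 stroke at Sf1  (source Sf1 imposes f)
bond 3 stroke at J1  (C1: C, integral causality)
bond 0 stroke at TF1  (J1: bond 3 brought effort, rest push out)
bond 1 stroke at J2  (TF1: transformer flips bond 0)
bond 2 stroke at J3  (J2: bond 1 brought effort, rest push out)
bond 4 stroke at I1  (common-e at J3 fixed by 2)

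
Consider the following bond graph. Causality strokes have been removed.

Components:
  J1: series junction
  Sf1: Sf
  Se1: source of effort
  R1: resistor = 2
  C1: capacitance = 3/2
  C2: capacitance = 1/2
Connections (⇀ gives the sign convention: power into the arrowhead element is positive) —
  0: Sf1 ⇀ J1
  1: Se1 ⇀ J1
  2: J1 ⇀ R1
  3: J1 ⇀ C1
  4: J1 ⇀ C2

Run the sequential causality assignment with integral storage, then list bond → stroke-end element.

bond 0 stroke→Sf1  (Sf1 fixes flow; stroke at Sf1)
bond 1 stroke→J1  (Se1 (Se) sets effort on bond)
bond 2 stroke→J1  (J1: bond 0 brought flow, rest push out)
bond 3 stroke→J1  (J1: bond 0 brought flow, rest push out)
bond 4 stroke→J1  (J1 flow already set via bond 0)

bond 0 |Sf1
bond 1 |J1
bond 2 |J1
bond 3 |J1
bond 4 |J1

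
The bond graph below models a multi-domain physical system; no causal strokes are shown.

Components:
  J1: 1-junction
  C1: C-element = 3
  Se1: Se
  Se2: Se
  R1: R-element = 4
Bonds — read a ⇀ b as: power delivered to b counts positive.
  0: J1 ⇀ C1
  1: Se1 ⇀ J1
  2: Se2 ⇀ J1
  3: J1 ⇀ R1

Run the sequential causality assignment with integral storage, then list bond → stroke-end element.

bond 0 |J1
bond 1 |J1
bond 2 |J1
bond 3 |R1

bond 1 stroke at J1  (Se1: effort source, stroke at far end)
bond 2 stroke at J1  (source Se2 imposes e)
bond 0 stroke at J1  (prefer integral on C1)
bond 3 stroke at R1  (closing 1-jn rule on J1)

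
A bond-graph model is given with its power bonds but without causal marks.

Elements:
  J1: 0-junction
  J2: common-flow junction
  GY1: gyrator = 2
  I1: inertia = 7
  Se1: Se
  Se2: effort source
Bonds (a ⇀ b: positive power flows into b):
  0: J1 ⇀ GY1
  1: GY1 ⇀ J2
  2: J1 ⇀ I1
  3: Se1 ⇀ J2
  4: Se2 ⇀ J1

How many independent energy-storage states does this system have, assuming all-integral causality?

1  (I1 all integral)

#3 stroke at J2  (Se1: effort source, stroke at far end)
#4 stroke at J1  (Se2: effort source, stroke at far end)
#0 stroke at GY1  (J1 effort already set via bond 4)
#2 stroke at I1  (J1 effort already set via bond 4)
#1 stroke at GY1  (J2 needs exactly one f-in)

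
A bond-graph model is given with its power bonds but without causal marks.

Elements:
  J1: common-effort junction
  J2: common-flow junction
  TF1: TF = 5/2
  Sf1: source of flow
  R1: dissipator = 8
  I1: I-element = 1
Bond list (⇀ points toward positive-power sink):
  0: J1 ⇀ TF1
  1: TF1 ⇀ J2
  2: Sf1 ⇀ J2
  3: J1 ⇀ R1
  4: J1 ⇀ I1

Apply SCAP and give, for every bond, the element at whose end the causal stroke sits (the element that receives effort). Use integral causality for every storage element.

β2 stroke at Sf1  (source Sf1 imposes f)
β1 stroke at J2  (J2 flow already set via bond 2)
β0 stroke at TF1  (TF1: transformer flips bond 1)
β4 stroke at I1  (I1 outputs flow p/I1)
β3 stroke at J1  (only one effort-in slot at J1)

#0 →TF1
#1 →J2
#2 →Sf1
#3 →J1
#4 →I1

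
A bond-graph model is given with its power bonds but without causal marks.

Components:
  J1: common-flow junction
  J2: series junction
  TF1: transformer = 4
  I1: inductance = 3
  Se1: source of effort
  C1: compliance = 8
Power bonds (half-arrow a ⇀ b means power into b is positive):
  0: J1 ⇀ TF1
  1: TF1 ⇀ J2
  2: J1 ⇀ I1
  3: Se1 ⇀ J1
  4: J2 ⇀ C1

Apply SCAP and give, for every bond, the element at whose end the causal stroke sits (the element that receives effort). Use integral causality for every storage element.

β3 stroke at J1  (source Se1 imposes e)
β2 stroke at I1  (prefer integral on I1)
β0 stroke at J1  (J1: bond 2 brought flow, rest push out)
β1 stroke at TF1  (TF1 one-in-one-out from 0)
β4 stroke at J2  (J2: bond 1 brought flow, rest push out)

β0 stroke→J1
β1 stroke→TF1
β2 stroke→I1
β3 stroke→J1
β4 stroke→J2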